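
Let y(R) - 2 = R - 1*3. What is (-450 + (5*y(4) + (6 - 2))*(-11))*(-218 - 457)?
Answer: 444825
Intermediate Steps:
y(R) = -1 + R (y(R) = 2 + (R - 1*3) = 2 + (R - 3) = 2 + (-3 + R) = -1 + R)
(-450 + (5*y(4) + (6 - 2))*(-11))*(-218 - 457) = (-450 + (5*(-1 + 4) + (6 - 2))*(-11))*(-218 - 457) = (-450 + (5*3 + 4)*(-11))*(-675) = (-450 + (15 + 4)*(-11))*(-675) = (-450 + 19*(-11))*(-675) = (-450 - 209)*(-675) = -659*(-675) = 444825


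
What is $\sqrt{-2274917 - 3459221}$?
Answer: $i \sqrt{5734138} \approx 2394.6 i$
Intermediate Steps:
$\sqrt{-2274917 - 3459221} = \sqrt{-5734138} = i \sqrt{5734138}$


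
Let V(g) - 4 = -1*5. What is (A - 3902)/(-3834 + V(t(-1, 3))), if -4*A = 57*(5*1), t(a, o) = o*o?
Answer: 15893/15340 ≈ 1.0360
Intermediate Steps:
t(a, o) = o²
V(g) = -1 (V(g) = 4 - 1*5 = 4 - 5 = -1)
A = -285/4 (A = -57*5*1/4 = -57*5/4 = -¼*285 = -285/4 ≈ -71.250)
(A - 3902)/(-3834 + V(t(-1, 3))) = (-285/4 - 3902)/(-3834 - 1) = -15893/4/(-3835) = -15893/4*(-1/3835) = 15893/15340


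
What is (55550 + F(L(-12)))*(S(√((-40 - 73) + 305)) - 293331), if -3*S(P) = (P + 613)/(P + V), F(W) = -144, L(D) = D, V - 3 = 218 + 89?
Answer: -1169046632813423/71931 + 11192012*√3/23977 ≈ -1.6252e+10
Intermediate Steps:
V = 310 (V = 3 + (218 + 89) = 3 + 307 = 310)
S(P) = -(613 + P)/(3*(310 + P)) (S(P) = -(P + 613)/(3*(P + 310)) = -(613 + P)/(3*(310 + P)))
(55550 + F(L(-12)))*(S(√((-40 - 73) + 305)) - 293331) = (55550 - 144)*((-613 - √((-40 - 73) + 305))/(3*(310 + √((-40 - 73) + 305))) - 293331) = 55406*((-613 - √(-113 + 305))/(3*(310 + √(-113 + 305))) - 293331) = 55406*((-613 - √192)/(3*(310 + √192)) - 293331) = 55406*((-613 - 8*√3)/(3*(310 + 8*√3)) - 293331) = 55406*(-293331 + (-613 - 8*√3)/(3*(310 + 8*√3))) = -16252297386 + 55406*(-613 - 8*√3)/(3*(310 + 8*√3))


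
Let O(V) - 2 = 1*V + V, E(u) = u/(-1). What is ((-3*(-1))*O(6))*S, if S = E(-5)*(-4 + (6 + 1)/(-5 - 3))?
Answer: -4095/4 ≈ -1023.8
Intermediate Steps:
E(u) = -u (E(u) = u*(-1) = -u)
O(V) = 2 + 2*V (O(V) = 2 + (1*V + V) = 2 + (V + V) = 2 + 2*V)
S = -195/8 (S = (-1*(-5))*(-4 + (6 + 1)/(-5 - 3)) = 5*(-4 + 7/(-8)) = 5*(-4 + 7*(-⅛)) = 5*(-4 - 7/8) = 5*(-39/8) = -195/8 ≈ -24.375)
((-3*(-1))*O(6))*S = ((-3*(-1))*(2 + 2*6))*(-195/8) = (3*(2 + 12))*(-195/8) = (3*14)*(-195/8) = 42*(-195/8) = -4095/4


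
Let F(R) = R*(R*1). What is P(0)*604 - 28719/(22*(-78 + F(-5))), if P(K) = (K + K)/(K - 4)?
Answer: 28719/1166 ≈ 24.630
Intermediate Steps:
F(R) = R**2 (F(R) = R*R = R**2)
P(K) = 2*K/(-4 + K) (P(K) = (2*K)/(-4 + K) = 2*K/(-4 + K))
P(0)*604 - 28719/(22*(-78 + F(-5))) = (2*0/(-4 + 0))*604 - 28719/(22*(-78 + (-5)**2)) = (2*0/(-4))*604 - 28719/(22*(-78 + 25)) = (2*0*(-1/4))*604 - 28719/(22*(-53)) = 0*604 - 28719/(-1166) = 0 - 28719*(-1)/1166 = 0 - 1*(-28719/1166) = 0 + 28719/1166 = 28719/1166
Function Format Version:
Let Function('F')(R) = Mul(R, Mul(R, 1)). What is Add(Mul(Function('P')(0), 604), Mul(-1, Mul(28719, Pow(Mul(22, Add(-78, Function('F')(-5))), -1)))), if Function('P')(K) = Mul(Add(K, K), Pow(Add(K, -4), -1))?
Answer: Rational(28719, 1166) ≈ 24.630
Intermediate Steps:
Function('F')(R) = Pow(R, 2) (Function('F')(R) = Mul(R, R) = Pow(R, 2))
Function('P')(K) = Mul(2, K, Pow(Add(-4, K), -1)) (Function('P')(K) = Mul(Mul(2, K), Pow(Add(-4, K), -1)) = Mul(2, K, Pow(Add(-4, K), -1)))
Add(Mul(Function('P')(0), 604), Mul(-1, Mul(28719, Pow(Mul(22, Add(-78, Function('F')(-5))), -1)))) = Add(Mul(Mul(2, 0, Pow(Add(-4, 0), -1)), 604), Mul(-1, Mul(28719, Pow(Mul(22, Add(-78, Pow(-5, 2))), -1)))) = Add(Mul(Mul(2, 0, Pow(-4, -1)), 604), Mul(-1, Mul(28719, Pow(Mul(22, Add(-78, 25)), -1)))) = Add(Mul(Mul(2, 0, Rational(-1, 4)), 604), Mul(-1, Mul(28719, Pow(Mul(22, -53), -1)))) = Add(Mul(0, 604), Mul(-1, Mul(28719, Pow(-1166, -1)))) = Add(0, Mul(-1, Mul(28719, Rational(-1, 1166)))) = Add(0, Mul(-1, Rational(-28719, 1166))) = Add(0, Rational(28719, 1166)) = Rational(28719, 1166)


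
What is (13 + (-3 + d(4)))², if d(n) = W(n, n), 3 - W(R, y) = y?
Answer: 81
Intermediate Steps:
W(R, y) = 3 - y
d(n) = 3 - n
(13 + (-3 + d(4)))² = (13 + (-3 + (3 - 1*4)))² = (13 + (-3 + (3 - 4)))² = (13 + (-3 - 1))² = (13 - 4)² = 9² = 81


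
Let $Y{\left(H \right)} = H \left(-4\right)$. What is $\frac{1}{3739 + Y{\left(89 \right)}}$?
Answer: $\frac{1}{3383} \approx 0.0002956$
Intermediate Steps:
$Y{\left(H \right)} = - 4 H$
$\frac{1}{3739 + Y{\left(89 \right)}} = \frac{1}{3739 - 356} = \frac{1}{3383}$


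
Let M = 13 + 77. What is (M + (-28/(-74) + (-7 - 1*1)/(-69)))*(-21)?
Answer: -1617224/851 ≈ -1900.4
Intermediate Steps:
M = 90
(M + (-28/(-74) + (-7 - 1*1)/(-69)))*(-21) = (90 + (-28/(-74) + (-7 - 1*1)/(-69)))*(-21) = (90 + (-28*(-1/74) + (-7 - 1)*(-1/69)))*(-21) = (90 + (14/37 - 8*(-1/69)))*(-21) = (90 + (14/37 + 8/69))*(-21) = (90 + 1262/2553)*(-21) = (231032/2553)*(-21) = -1617224/851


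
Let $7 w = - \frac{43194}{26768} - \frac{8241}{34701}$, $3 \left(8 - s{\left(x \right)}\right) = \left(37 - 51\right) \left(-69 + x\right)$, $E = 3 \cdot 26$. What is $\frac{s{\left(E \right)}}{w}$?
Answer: $- \frac{54184454800}{286578347} \approx -189.07$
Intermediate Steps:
$E = 78$
$s{\left(x \right)} = -314 + \frac{14 x}{3}$ ($s{\left(x \right)} = 8 - \frac{\left(37 - 51\right) \left(-69 + x\right)}{3} = 8 - \frac{\left(-14\right) \left(-69 + x\right)}{3} = 8 - \frac{966 - 14 x}{3} = 8 + \left(-322 + \frac{14 x}{3}\right) = -314 + \frac{14 x}{3}$)
$w = - \frac{286578347}{1083689096}$ ($w = \frac{- \frac{43194}{26768} - \frac{8241}{34701}}{7} = \frac{\left(-43194\right) \frac{1}{26768} - \frac{2747}{11567}}{7} = \frac{- \frac{21597}{13384} - \frac{2747}{11567}}{7} = \frac{1}{7} \left(- \frac{286578347}{154812728}\right) = - \frac{286578347}{1083689096} \approx -0.26445$)
$\frac{s{\left(E \right)}}{w} = \frac{-314 + \frac{14}{3} \cdot 78}{- \frac{286578347}{1083689096}} = \left(-314 + 364\right) \left(- \frac{1083689096}{286578347}\right) = 50 \left(- \frac{1083689096}{286578347}\right) = - \frac{54184454800}{286578347}$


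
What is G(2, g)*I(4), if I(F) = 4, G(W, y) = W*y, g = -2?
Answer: -16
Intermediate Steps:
G(2, g)*I(4) = (2*(-2))*4 = -4*4 = -16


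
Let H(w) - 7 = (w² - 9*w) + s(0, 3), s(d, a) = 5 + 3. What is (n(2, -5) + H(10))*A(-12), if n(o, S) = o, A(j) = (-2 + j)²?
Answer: 5292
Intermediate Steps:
s(d, a) = 8
H(w) = 15 + w² - 9*w (H(w) = 7 + ((w² - 9*w) + 8) = 7 + (8 + w² - 9*w) = 15 + w² - 9*w)
(n(2, -5) + H(10))*A(-12) = (2 + (15 + 10² - 9*10))*(-2 - 12)² = (2 + (15 + 100 - 90))*(-14)² = (2 + 25)*196 = 27*196 = 5292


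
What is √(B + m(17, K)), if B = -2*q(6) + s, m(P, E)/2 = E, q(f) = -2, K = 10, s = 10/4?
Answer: √106/2 ≈ 5.1478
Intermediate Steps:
s = 5/2 (s = 10*(¼) = 5/2 ≈ 2.5000)
m(P, E) = 2*E
B = 13/2 (B = -2*(-2) + 5/2 = 4 + 5/2 = 13/2 ≈ 6.5000)
√(B + m(17, K)) = √(13/2 + 2*10) = √(13/2 + 20) = √(53/2) = √106/2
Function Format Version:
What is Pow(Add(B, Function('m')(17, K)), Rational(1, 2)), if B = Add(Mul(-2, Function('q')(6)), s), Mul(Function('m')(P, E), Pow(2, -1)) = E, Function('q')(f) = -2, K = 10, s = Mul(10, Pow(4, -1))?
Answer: Mul(Rational(1, 2), Pow(106, Rational(1, 2))) ≈ 5.1478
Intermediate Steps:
s = Rational(5, 2) (s = Mul(10, Rational(1, 4)) = Rational(5, 2) ≈ 2.5000)
Function('m')(P, E) = Mul(2, E)
B = Rational(13, 2) (B = Add(Mul(-2, -2), Rational(5, 2)) = Add(4, Rational(5, 2)) = Rational(13, 2) ≈ 6.5000)
Pow(Add(B, Function('m')(17, K)), Rational(1, 2)) = Pow(Add(Rational(13, 2), Mul(2, 10)), Rational(1, 2)) = Pow(Add(Rational(13, 2), 20), Rational(1, 2)) = Pow(Rational(53, 2), Rational(1, 2)) = Mul(Rational(1, 2), Pow(106, Rational(1, 2)))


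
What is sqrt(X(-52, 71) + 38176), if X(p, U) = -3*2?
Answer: sqrt(38170) ≈ 195.37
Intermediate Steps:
X(p, U) = -6
sqrt(X(-52, 71) + 38176) = sqrt(-6 + 38176) = sqrt(38170)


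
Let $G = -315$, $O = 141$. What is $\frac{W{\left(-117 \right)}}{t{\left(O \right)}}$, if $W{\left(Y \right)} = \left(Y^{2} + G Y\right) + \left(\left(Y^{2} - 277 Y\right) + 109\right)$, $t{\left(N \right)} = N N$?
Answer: $\frac{96751}{19881} \approx 4.8665$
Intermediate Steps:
$t{\left(N \right)} = N^{2}$
$W{\left(Y \right)} = 109 - 592 Y + 2 Y^{2}$ ($W{\left(Y \right)} = \left(Y^{2} - 315 Y\right) + \left(\left(Y^{2} - 277 Y\right) + 109\right) = \left(Y^{2} - 315 Y\right) + \left(109 + Y^{2} - 277 Y\right) = 109 - 592 Y + 2 Y^{2}$)
$\frac{W{\left(-117 \right)}}{t{\left(O \right)}} = \frac{109 - -69264 + 2 \left(-117\right)^{2}}{141^{2}} = \frac{109 + 69264 + 2 \cdot 13689}{19881} = \left(109 + 69264 + 27378\right) \frac{1}{19881} = 96751 \cdot \frac{1}{19881} = \frac{96751}{19881}$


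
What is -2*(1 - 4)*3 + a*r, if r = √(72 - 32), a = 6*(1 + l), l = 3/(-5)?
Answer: 18 + 24*√10/5 ≈ 33.179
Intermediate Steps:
l = -⅗ (l = 3*(-⅕) = -⅗ ≈ -0.60000)
a = 12/5 (a = 6*(1 - ⅗) = 6*(⅖) = 12/5 ≈ 2.4000)
r = 2*√10 (r = √40 = 2*√10 ≈ 6.3246)
-2*(1 - 4)*3 + a*r = -2*(1 - 4)*3 + 12*(2*√10)/5 = -(-6)*3 + 24*√10/5 = -2*(-9) + 24*√10/5 = 18 + 24*√10/5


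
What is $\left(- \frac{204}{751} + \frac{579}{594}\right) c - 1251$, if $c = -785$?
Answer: $- \frac{268093733}{148698} \approx -1802.9$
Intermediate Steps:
$\left(- \frac{204}{751} + \frac{579}{594}\right) c - 1251 = \left(- \frac{204}{751} + \frac{579}{594}\right) \left(-785\right) - 1251 = \left(\left(-204\right) \frac{1}{751} + 579 \cdot \frac{1}{594}\right) \left(-785\right) - 1251 = \left(- \frac{204}{751} + \frac{193}{198}\right) \left(-785\right) - 1251 = \frac{104551}{148698} \left(-785\right) - 1251 = - \frac{82072535}{148698} - 1251 = - \frac{268093733}{148698}$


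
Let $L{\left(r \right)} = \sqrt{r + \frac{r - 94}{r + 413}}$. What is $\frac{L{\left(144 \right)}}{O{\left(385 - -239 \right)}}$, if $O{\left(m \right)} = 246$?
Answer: $\frac{\sqrt{44703706}}{137022} \approx 0.048796$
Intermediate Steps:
$L{\left(r \right)} = \sqrt{r + \frac{-94 + r}{413 + r}}$
$\frac{L{\left(144 \right)}}{O{\left(385 - -239 \right)}} = \frac{\sqrt{\frac{-94 + 144 + 144 \left(413 + 144\right)}{413 + 144}}}{246} = \sqrt{\frac{-94 + 144 + 144 \cdot 557}{557}} \cdot \frac{1}{246} = \sqrt{\frac{-94 + 144 + 80208}{557}} \cdot \frac{1}{246} = \sqrt{\frac{1}{557} \cdot 80258} \cdot \frac{1}{246} = \sqrt{\frac{80258}{557}} \cdot \frac{1}{246} = \frac{\sqrt{44703706}}{557} \cdot \frac{1}{246} = \frac{\sqrt{44703706}}{137022}$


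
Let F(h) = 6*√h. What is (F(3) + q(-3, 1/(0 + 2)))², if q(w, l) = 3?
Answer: 117 + 36*√3 ≈ 179.35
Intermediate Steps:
(F(3) + q(-3, 1/(0 + 2)))² = (6*√3 + 3)² = (3 + 6*√3)²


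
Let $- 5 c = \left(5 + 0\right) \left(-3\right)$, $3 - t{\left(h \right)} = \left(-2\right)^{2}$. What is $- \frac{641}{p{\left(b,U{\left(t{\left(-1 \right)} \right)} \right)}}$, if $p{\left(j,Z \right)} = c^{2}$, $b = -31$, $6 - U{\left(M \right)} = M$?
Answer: $- \frac{641}{9} \approx -71.222$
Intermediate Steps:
$t{\left(h \right)} = -1$ ($t{\left(h \right)} = 3 - \left(-2\right)^{2} = 3 - 4 = -1$)
$U{\left(M \right)} = 6 - M$
$c = 3$ ($c = - \frac{\left(5 + 0\right) \left(-3\right)}{5} = - \frac{5 \left(-3\right)}{5} = \left(- \frac{1}{5}\right) \left(-15\right) = 3$)
$p{\left(j,Z \right)} = 9$ ($p{\left(j,Z \right)} = 3^{2} = 9$)
$- \frac{641}{p{\left(b,U{\left(t{\left(-1 \right)} \right)} \right)}} = - \frac{641}{9}$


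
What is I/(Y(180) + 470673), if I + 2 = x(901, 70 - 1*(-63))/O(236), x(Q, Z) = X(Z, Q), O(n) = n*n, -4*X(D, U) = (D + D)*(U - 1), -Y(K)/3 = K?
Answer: -85621/13092263784 ≈ -6.5398e-6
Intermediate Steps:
Y(K) = -3*K
X(D, U) = -D*(-1 + U)/2 (X(D, U) = -(D + D)*(U - 1)/4 = -2*D*(-1 + U)/4 = -D*(-1 + U)/2)
O(n) = n²
x(Q, Z) = Z*(1 - Q)/2
I = -85621/27848 (I = -2 + ((70 - 1*(-63))*(1 - 1*901)/2)/(236²) = -2 + ((70 + 63)*(1 - 901)/2)/55696 = -2 + ((½)*133*(-900))*(1/55696) = -2 - 59850*1/55696 = -2 - 29925/27848 = -85621/27848 ≈ -3.0746)
I/(Y(180) + 470673) = -85621/(27848*(-3*180 + 470673)) = -85621/(27848*(-540 + 470673)) = -85621/27848/470133 = -85621/27848*1/470133 = -85621/13092263784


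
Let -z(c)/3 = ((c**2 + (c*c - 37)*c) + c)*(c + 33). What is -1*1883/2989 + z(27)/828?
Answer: -41510587/9821 ≈ -4226.7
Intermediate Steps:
z(c) = -3*(33 + c)*(c + c**2 + c*(-37 + c**2)) (z(c) = -3*((c**2 + (c*c - 37)*c) + c)*(c + 33) = -3*((c**2 + (c**2 - 37)*c) + c)*(33 + c) = -3*((c**2 + (-37 + c**2)*c) + c)*(33 + c) = -3*((c**2 + c*(-37 + c**2)) + c)*(33 + c) = -3*(c + c**2 + c*(-37 + c**2))*(33 + c) = -3*(33 + c)*(c + c**2 + c*(-37 + c**2)))
-1*1883/2989 + z(27)/828 = -1*1883/2989 + (3*27*(1188 - 1*27**3 - 34*27**2 + 3*27))/828 = -1883*1/2989 + (3*27*(1188 - 1*19683 - 34*729 + 81))*(1/828) = -269/427 + (3*27*(1188 - 19683 - 24786 + 81))*(1/828) = -269/427 + (3*27*(-43200))*(1/828) = -269/427 - 3499200*1/828 = -269/427 - 97200/23 = -41510587/9821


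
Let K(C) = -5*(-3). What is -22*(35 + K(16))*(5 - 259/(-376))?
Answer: -588225/94 ≈ -6257.7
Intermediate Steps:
K(C) = 15
-22*(35 + K(16))*(5 - 259/(-376)) = -22*(35 + 15)*(5 - 259/(-376)) = -1100*(5 - 259*(-1/376)) = -1100*(5 + 259/376) = -1100*2139/376 = -22*53475/188 = -588225/94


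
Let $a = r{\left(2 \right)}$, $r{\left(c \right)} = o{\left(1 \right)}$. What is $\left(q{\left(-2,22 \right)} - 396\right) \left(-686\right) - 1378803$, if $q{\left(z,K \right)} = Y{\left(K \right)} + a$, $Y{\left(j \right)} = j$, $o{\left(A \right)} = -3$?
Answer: $-1120181$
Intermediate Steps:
$r{\left(c \right)} = -3$
$a = -3$
$q{\left(z,K \right)} = -3 + K$ ($q{\left(z,K \right)} = K - 3 = -3 + K$)
$\left(q{\left(-2,22 \right)} - 396\right) \left(-686\right) - 1378803 = \left(\left(-3 + 22\right) - 396\right) \left(-686\right) - 1378803 = \left(19 - 396\right) \left(-686\right) - 1378803 = \left(-377\right) \left(-686\right) - 1378803 = 258622 - 1378803 = -1120181$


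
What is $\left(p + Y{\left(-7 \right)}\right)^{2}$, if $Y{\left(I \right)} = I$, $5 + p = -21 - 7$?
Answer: $1600$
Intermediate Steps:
$p = -33$ ($p = -5 - 28 = -33$)
$\left(p + Y{\left(-7 \right)}\right)^{2} = \left(-33 - 7\right)^{2} = \left(-40\right)^{2} = 1600$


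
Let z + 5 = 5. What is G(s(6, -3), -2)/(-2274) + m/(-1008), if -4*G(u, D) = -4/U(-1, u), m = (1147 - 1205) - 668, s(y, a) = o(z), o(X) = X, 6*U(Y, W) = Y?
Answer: 46027/63672 ≈ 0.72288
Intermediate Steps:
z = 0 (z = -5 + 5 = 0)
U(Y, W) = Y/6
s(y, a) = 0
m = -726 (m = -58 - 668 = -726)
G(u, D) = -6 (G(u, D) = -(-1)/((1/6)*(-1)) = -(-1)/(-1/6) = -(-1)*(-6) = -1/4*24 = -6)
G(s(6, -3), -2)/(-2274) + m/(-1008) = -6/(-2274) - 726/(-1008) = -6*(-1/2274) - 726*(-1/1008) = 1/379 + 121/168 = 46027/63672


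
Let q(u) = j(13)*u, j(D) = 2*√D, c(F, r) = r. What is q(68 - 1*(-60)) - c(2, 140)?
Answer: -140 + 256*√13 ≈ 783.02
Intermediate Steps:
q(u) = 2*u*√13 (q(u) = (2*√13)*u = 2*u*√13)
q(68 - 1*(-60)) - c(2, 140) = 2*(68 - 1*(-60))*√13 - 1*140 = 2*(68 + 60)*√13 - 140 = 2*128*√13 - 140 = 256*√13 - 140 = -140 + 256*√13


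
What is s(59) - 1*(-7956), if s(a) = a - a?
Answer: 7956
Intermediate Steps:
s(a) = 0
s(59) - 1*(-7956) = 0 - 1*(-7956) = 0 + 7956 = 7956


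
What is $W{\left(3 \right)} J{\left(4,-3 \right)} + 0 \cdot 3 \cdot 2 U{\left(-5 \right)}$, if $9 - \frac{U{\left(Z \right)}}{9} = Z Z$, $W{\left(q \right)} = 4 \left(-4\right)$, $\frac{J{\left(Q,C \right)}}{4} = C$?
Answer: $192$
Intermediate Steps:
$J{\left(Q,C \right)} = 4 C$
$W{\left(q \right)} = -16$
$U{\left(Z \right)} = 81 - 9 Z^{2}$ ($U{\left(Z \right)} = 81 - 9 Z Z = 81 - 9 Z^{2}$)
$W{\left(3 \right)} J{\left(4,-3 \right)} + 0 \cdot 3 \cdot 2 U{\left(-5 \right)} = - 16 \cdot 4 \left(-3\right) + 0 \cdot 3 \cdot 2 \left(81 - 9 \left(-5\right)^{2}\right) = \left(-16\right) \left(-12\right) + 0 \cdot 2 \left(81 - 225\right) = 192 + 0 \left(81 - 225\right) = 192 + 0 \left(-144\right) = 192 + 0 = 192$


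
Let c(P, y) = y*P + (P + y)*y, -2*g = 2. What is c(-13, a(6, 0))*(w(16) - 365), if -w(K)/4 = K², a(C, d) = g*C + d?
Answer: -266688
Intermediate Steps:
g = -1 (g = -½*2 = -1)
a(C, d) = d - C (a(C, d) = -C + d = d - C)
c(P, y) = P*y + y*(P + y)
w(K) = -4*K²
c(-13, a(6, 0))*(w(16) - 365) = ((0 - 1*6)*((0 - 1*6) + 2*(-13)))*(-4*16² - 365) = ((0 - 6)*((0 - 6) - 26))*(-4*256 - 365) = (-6*(-6 - 26))*(-1024 - 365) = -6*(-32)*(-1389) = 192*(-1389) = -266688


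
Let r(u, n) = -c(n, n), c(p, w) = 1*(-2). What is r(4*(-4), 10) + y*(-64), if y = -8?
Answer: 514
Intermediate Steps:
c(p, w) = -2
r(u, n) = 2 (r(u, n) = -1*(-2) = 2)
r(4*(-4), 10) + y*(-64) = 2 - 8*(-64) = 2 + 512 = 514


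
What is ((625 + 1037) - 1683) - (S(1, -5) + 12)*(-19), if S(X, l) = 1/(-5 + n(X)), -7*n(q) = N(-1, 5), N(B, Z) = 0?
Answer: 1016/5 ≈ 203.20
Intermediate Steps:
n(q) = 0 (n(q) = -⅐*0 = 0)
S(X, l) = -⅕ (S(X, l) = 1/(-5 + 0) = 1/(-5) = -⅕)
((625 + 1037) - 1683) - (S(1, -5) + 12)*(-19) = ((625 + 1037) - 1683) - (-⅕ + 12)*(-19) = (1662 - 1683) - 59*(-19)/5 = -21 - 1*(-1121/5) = -21 + 1121/5 = 1016/5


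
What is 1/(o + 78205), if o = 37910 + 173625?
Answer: 1/289740 ≈ 3.4514e-6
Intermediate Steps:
o = 211535
1/(o + 78205) = 1/(211535 + 78205) = 1/289740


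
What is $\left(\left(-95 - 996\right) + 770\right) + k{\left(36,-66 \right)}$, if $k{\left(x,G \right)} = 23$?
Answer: $-298$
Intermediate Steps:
$\left(\left(-95 - 996\right) + 770\right) + k{\left(36,-66 \right)} = \left(\left(-95 - 996\right) + 770\right) + 23 = \left(-1091 + 770\right) + 23 = -321 + 23 = -298$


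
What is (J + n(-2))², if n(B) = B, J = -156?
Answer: 24964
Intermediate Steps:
(J + n(-2))² = (-156 - 2)² = (-158)² = 24964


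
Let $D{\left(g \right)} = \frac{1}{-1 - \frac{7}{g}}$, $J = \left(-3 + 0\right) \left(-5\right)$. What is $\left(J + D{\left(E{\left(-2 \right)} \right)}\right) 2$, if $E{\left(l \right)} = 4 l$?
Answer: $14$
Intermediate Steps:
$J = 15$ ($J = \left(-3\right) \left(-5\right) = 15$)
$\left(J + D{\left(E{\left(-2 \right)} \right)}\right) 2 = \left(15 - \frac{4 \left(-2\right)}{7 + 4 \left(-2\right)}\right) 2 = \left(15 - - \frac{8}{7 - 8}\right) 2 = \left(15 - - \frac{8}{-1}\right) 2 = \left(15 - \left(-8\right) \left(-1\right)\right) 2 = \left(15 - 8\right) 2 = 7 \cdot 2 = 14$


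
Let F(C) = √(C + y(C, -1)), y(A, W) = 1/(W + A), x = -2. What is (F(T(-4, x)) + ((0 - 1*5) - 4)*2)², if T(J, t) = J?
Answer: (90 - I*√105)²/25 ≈ 319.8 - 73.778*I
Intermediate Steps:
y(A, W) = 1/(A + W)
F(C) = √(C + 1/(-1 + C)) (F(C) = √(C + 1/(C - 1)) = √(C + 1/(-1 + C)))
(F(T(-4, x)) + ((0 - 1*5) - 4)*2)² = (√((1 - 4*(-1 - 4))/(-1 - 4)) + ((0 - 1*5) - 4)*2)² = (√((1 - 4*(-5))/(-5)) + ((0 - 5) - 4)*2)² = (√(-(1 + 20)/5) + (-5 - 4)*2)² = (√(-⅕*21) - 9*2)² = (√(-21/5) - 18)² = (I*√105/5 - 18)² = (-18 + I*√105/5)²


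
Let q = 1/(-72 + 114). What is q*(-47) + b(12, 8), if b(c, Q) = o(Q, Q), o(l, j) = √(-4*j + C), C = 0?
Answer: -47/42 + 4*I*√2 ≈ -1.119 + 5.6569*I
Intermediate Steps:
o(l, j) = 2*√(-j) (o(l, j) = √(-4*j + 0) = √(-4*j) = 2*√(-j))
b(c, Q) = 2*√(-Q)
q = 1/42 ≈ 0.023810
q*(-47) + b(12, 8) = (1/42)*(-47) + 2*√(-1*8) = -47/42 + 2*√(-8) = -47/42 + 2*(2*I*√2) = -47/42 + 4*I*√2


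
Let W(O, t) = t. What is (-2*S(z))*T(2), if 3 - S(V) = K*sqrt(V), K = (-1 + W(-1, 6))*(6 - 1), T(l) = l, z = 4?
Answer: 188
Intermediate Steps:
K = 25 (K = (-1 + 6)*(6 - 1) = 5*5 = 25)
S(V) = 3 - 25*sqrt(V)
(-2*S(z))*T(2) = -2*(3 - 25*sqrt(4))*2 = -2*(3 - 25*2)*2 = -2*(3 - 50)*2 = -2*(-47)*2 = 94*2 = 188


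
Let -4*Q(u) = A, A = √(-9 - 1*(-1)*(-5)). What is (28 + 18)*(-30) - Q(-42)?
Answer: -1380 + I*√14/4 ≈ -1380.0 + 0.93541*I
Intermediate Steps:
A = I*√14 (A = √(-9 + 1*(-5)) = √(-9 - 5) = √(-14) = I*√14 ≈ 3.7417*I)
Q(u) = -I*√14/4
(28 + 18)*(-30) - Q(-42) = (28 + 18)*(-30) - (-1)*I*√14/4 = 46*(-30) + I*√14/4 = -1380 + I*√14/4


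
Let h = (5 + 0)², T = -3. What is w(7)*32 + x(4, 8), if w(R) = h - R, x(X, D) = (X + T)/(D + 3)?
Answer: 6337/11 ≈ 576.09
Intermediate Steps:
h = 25 (h = 5² = 25)
x(X, D) = (-3 + X)/(3 + D) (x(X, D) = (X - 3)/(D + 3) = (-3 + X)/(3 + D))
w(R) = 25 - R
w(7)*32 + x(4, 8) = (25 - 1*7)*32 + (-3 + 4)/(3 + 8) = (25 - 7)*32 + 1/11 = 18*32 + (1/11)*1 = 576 + 1/11 = 6337/11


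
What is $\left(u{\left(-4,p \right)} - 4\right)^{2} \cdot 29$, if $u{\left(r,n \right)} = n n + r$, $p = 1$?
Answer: $1421$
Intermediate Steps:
$u{\left(r,n \right)} = r + n^{2}$ ($u{\left(r,n \right)} = n^{2} + r = r + n^{2}$)
$\left(u{\left(-4,p \right)} - 4\right)^{2} \cdot 29 = \left(\left(-4 + 1^{2}\right) - 4\right)^{2} \cdot 29 = \left(\left(-4 + 1\right) - 4\right)^{2} \cdot 29 = \left(-3 - 4\right)^{2} \cdot 29 = \left(-7\right)^{2} \cdot 29 = 49 \cdot 29 = 1421$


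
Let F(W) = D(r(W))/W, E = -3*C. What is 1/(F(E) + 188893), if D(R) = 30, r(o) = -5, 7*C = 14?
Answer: 1/188888 ≈ 5.2941e-6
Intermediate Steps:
C = 2 (C = (⅐)*14 = 2)
E = -6 (E = -3*2 = -6)
F(W) = 30/W
1/(F(E) + 188893) = 1/(30/(-6) + 188893) = 1/(30*(-⅙) + 188893) = 1/(-5 + 188893) = 1/188888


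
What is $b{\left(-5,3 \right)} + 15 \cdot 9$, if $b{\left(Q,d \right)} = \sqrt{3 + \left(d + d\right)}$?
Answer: $138$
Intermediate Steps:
$b{\left(Q,d \right)} = \sqrt{3 + 2 d}$
$b{\left(-5,3 \right)} + 15 \cdot 9 = \sqrt{3 + 2 \cdot 3} + 15 \cdot 9 = \sqrt{3 + 6} + 135 = \sqrt{9} + 135 = 3 + 135 = 138$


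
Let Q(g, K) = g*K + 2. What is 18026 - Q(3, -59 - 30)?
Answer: 18291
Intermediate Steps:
Q(g, K) = 2 + K*g (Q(g, K) = K*g + 2 = 2 + K*g)
18026 - Q(3, -59 - 30) = 18026 - (2 + (-59 - 30)*3) = 18026 - (2 - 89*3) = 18026 - (2 - 267) = 18026 - 1*(-265) = 18026 + 265 = 18291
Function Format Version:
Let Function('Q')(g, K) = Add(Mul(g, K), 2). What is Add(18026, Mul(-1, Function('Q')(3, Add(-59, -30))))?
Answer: 18291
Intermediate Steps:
Function('Q')(g, K) = Add(2, Mul(K, g)) (Function('Q')(g, K) = Add(Mul(K, g), 2) = Add(2, Mul(K, g)))
Add(18026, Mul(-1, Function('Q')(3, Add(-59, -30)))) = Add(18026, Mul(-1, Add(2, Mul(Add(-59, -30), 3)))) = Add(18026, Mul(-1, Add(2, Mul(-89, 3)))) = Add(18026, Mul(-1, Add(2, -267))) = Add(18026, Mul(-1, -265)) = Add(18026, 265) = 18291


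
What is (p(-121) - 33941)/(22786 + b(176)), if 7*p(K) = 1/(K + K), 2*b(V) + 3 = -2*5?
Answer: -57496055/38588473 ≈ -1.4900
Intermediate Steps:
b(V) = -13/2 (b(V) = -3/2 + (-2*5)/2 = -3/2 + (1/2)*(-10) = -3/2 - 5 = -13/2)
p(K) = 1/(14*K) (p(K) = 1/(7*(K + K)) = 1/(7*((2*K))) = (1/(2*K))/7 = 1/(14*K))
(p(-121) - 33941)/(22786 + b(176)) = ((1/14)/(-121) - 33941)/(22786 - 13/2) = ((1/14)*(-1/121) - 33941)/(45559/2) = (-1/1694 - 33941)*(2/45559) = -57496055/1694*2/45559 = -57496055/38588473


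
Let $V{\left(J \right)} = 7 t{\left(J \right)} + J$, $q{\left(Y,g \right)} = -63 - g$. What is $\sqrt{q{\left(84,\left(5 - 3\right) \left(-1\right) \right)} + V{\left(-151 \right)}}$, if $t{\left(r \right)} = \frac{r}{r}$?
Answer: $i \sqrt{205} \approx 14.318 i$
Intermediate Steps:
$t{\left(r \right)} = 1$
$V{\left(J \right)} = 7 + J$ ($V{\left(J \right)} = 7 \cdot 1 + J = 7 + J$)
$\sqrt{q{\left(84,\left(5 - 3\right) \left(-1\right) \right)} + V{\left(-151 \right)}} = \sqrt{\left(-63 - \left(5 - 3\right) \left(-1\right)\right) + \left(7 - 151\right)} = \sqrt{\left(-63 - 2 \left(-1\right)\right) - 144} = \sqrt{\left(-63 - -2\right) - 144} = \sqrt{\left(-63 + 2\right) - 144} = \sqrt{-61 - 144} = \sqrt{-205} = i \sqrt{205}$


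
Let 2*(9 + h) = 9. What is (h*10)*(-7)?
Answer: 315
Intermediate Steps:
h = -9/2 (h = -9 + (½)*9 = -9 + 9/2 = -9/2 ≈ -4.5000)
(h*10)*(-7) = -9/2*10*(-7) = -45*(-7) = 315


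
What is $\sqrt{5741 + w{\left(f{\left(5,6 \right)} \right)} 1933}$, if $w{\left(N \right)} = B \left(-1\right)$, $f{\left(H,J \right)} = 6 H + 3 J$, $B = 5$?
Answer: $6 i \sqrt{109} \approx 62.642 i$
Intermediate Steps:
$f{\left(H,J \right)} = 3 J + 6 H$
$w{\left(N \right)} = -5$ ($w{\left(N \right)} = 5 \left(-1\right) = -5$)
$\sqrt{5741 + w{\left(f{\left(5,6 \right)} \right)} 1933} = \sqrt{5741 - 9665} = \sqrt{-3924} = 6 i \sqrt{109}$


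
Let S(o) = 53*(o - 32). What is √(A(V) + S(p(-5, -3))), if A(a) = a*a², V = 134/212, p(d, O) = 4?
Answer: I*√187319699986/11236 ≈ 38.519*I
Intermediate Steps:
S(o) = -1696 + 53*o (S(o) = 53*(-32 + o) = -1696 + 53*o)
V = 67/106 (V = 134*(1/212) = 67/106 ≈ 0.63208)
A(a) = a³
√(A(V) + S(p(-5, -3))) = √((67/106)³ + (-1696 + 53*4)) = √(300763/1191016 + (-1696 + 212)) = √(300763/1191016 - 1484) = √(-1767166981/1191016) = I*√187319699986/11236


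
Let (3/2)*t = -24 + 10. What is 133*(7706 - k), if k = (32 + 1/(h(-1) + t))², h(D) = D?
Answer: 854836885/961 ≈ 8.8953e+5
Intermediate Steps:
t = -28/3 (t = 2*(-24 + 10)/3 = (⅔)*(-14) = -28/3 ≈ -9.3333)
k = 978121/961 (k = (32 + 1/(-1 - 28/3))² = (32 + 1/(-31/3))² = (32 - 3/31)² = (989/31)² = 978121/961 ≈ 1017.8)
133*(7706 - k) = 133*(7706 - 1*978121/961) = 133*(7706 - 978121/961) = 133*(6427345/961) = 854836885/961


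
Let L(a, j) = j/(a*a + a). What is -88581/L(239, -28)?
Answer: 1270251540/7 ≈ 1.8146e+8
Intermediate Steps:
L(a, j) = j/(a + a²) (L(a, j) = j/(a² + a) = j/(a + a²))
-88581/L(239, -28) = -88581/((-28/(239*(1 + 239)))) = -88581/((-28*1/239/240)) = -88581/((-28*1/239*1/240)) = -88581/(-7/14340) = -88581*(-14340/7) = 1270251540/7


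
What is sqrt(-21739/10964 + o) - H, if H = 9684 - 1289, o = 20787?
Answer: -8395 + sqrt(624638072389)/5482 ≈ -8250.8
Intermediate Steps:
H = 8395
sqrt(-21739/10964 + o) - H = sqrt(-21739/10964 + 20787) - 1*8395 = sqrt(-21739*1/10964 + 20787) - 8395 = sqrt(-21739/10964 + 20787) - 8395 = sqrt(227886929/10964) - 8395 = sqrt(624638072389)/5482 - 8395 = -8395 + sqrt(624638072389)/5482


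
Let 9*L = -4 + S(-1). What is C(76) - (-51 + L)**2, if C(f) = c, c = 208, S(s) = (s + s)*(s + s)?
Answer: -2393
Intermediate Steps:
S(s) = 4*s**2 (S(s) = (2*s)*(2*s) = 4*s**2)
C(f) = 208
L = 0 (L = (-4 + 4*(-1)**2)/9 = (-4 + 4*1)/9 = (-4 + 4)/9 = (1/9)*0 = 0)
C(76) - (-51 + L)**2 = 208 - (-51 + 0)**2 = 208 - 1*(-51)**2 = 208 - 1*2601 = 208 - 2601 = -2393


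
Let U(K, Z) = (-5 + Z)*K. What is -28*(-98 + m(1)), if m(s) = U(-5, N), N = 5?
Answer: 2744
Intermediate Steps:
U(K, Z) = K*(-5 + Z)
m(s) = 0 (m(s) = -5*(-5 + 5) = -5*0 = 0)
-28*(-98 + m(1)) = -28*(-98 + 0) = -28*(-98) = 2744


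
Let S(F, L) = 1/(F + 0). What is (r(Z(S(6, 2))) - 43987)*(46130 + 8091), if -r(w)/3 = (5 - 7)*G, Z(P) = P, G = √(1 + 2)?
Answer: -2385019127 + 325326*√3 ≈ -2.3845e+9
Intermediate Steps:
G = √3 ≈ 1.7320
S(F, L) = 1/F
r(w) = 6*√3 (r(w) = -3*(5 - 7)*√3 = -(-6)*√3 = 6*√3)
(r(Z(S(6, 2))) - 43987)*(46130 + 8091) = (6*√3 - 43987)*(46130 + 8091) = (-43987 + 6*√3)*54221 = -2385019127 + 325326*√3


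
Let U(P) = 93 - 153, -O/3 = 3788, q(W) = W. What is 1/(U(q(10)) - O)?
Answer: 1/11304 ≈ 8.8464e-5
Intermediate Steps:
O = -11364 (O = -3*3788 = -11364)
U(P) = -60
1/(U(q(10)) - O) = 1/(-60 - 1*(-11364)) = 1/(-60 + 11364) = 1/11304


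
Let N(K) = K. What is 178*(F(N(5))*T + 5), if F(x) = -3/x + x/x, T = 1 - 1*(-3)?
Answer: 5874/5 ≈ 1174.8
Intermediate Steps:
T = 4 (T = 1 + 3 = 4)
F(x) = 1 - 3/x (F(x) = -3/x + 1 = 1 - 3/x)
178*(F(N(5))*T + 5) = 178*(((-3 + 5)/5)*4 + 5) = 178*(((1/5)*2)*4 + 5) = 178*((2/5)*4 + 5) = 178*(8/5 + 5) = 178*(33/5) = 5874/5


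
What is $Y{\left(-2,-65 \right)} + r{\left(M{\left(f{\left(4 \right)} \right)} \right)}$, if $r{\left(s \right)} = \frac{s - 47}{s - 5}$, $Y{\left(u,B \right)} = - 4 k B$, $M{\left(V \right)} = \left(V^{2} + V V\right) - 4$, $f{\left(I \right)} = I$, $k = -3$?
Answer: $- \frac{17959}{23} \approx -780.83$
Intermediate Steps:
$M{\left(V \right)} = -4 + 2 V^{2}$ ($M{\left(V \right)} = \left(V^{2} + V^{2}\right) - 4 = 2 V^{2} - 4 = -4 + 2 V^{2}$)
$Y{\left(u,B \right)} = 12 B$ ($Y{\left(u,B \right)} = \left(-4\right) \left(-3\right) B = 12 B$)
$r{\left(s \right)} = \frac{-47 + s}{-5 + s}$
$Y{\left(-2,-65 \right)} + r{\left(M{\left(f{\left(4 \right)} \right)} \right)} = 12 \left(-65\right) + \frac{-47 - \left(4 - 2 \cdot 4^{2}\right)}{-5 - \left(4 - 2 \cdot 4^{2}\right)} = -780 + \frac{-47 + \left(-4 + 2 \cdot 16\right)}{-5 + \left(-4 + 2 \cdot 16\right)} = -780 + \frac{-47 + \left(-4 + 32\right)}{-5 + \left(-4 + 32\right)} = -780 + \frac{-47 + 28}{-5 + 28} = -780 + \frac{1}{23} \left(-19\right) = -780 - \frac{19}{23} = - \frac{17959}{23}$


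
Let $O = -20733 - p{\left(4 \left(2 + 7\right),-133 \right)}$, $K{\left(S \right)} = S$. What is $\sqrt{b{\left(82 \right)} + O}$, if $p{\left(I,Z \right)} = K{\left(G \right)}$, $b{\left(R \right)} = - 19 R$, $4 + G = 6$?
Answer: $3 i \sqrt{2477} \approx 149.31 i$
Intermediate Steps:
$G = 2$ ($G = -4 + 6 = 2$)
$p{\left(I,Z \right)} = 2$
$O = -20735$ ($O = -20733 - 2 = -20735$)
$\sqrt{b{\left(82 \right)} + O} = \sqrt{\left(-19\right) 82 - 20735} = \sqrt{-1558 - 20735} = \sqrt{-22293} = 3 i \sqrt{2477}$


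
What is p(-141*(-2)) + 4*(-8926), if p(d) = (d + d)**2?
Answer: 282392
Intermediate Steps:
p(d) = 4*d**2 (p(d) = (2*d)**2 = 4*d**2)
p(-141*(-2)) + 4*(-8926) = 4*(-141*(-2))**2 + 4*(-8926) = 4*282**2 - 35704 = 4*79524 - 35704 = 318096 - 35704 = 282392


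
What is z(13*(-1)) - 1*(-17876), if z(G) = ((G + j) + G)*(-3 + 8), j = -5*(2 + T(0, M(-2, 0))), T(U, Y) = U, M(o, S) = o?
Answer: 17696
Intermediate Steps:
j = -10 (j = -5*(2 + 0) = -5*2 = -10)
z(G) = -50 + 10*G (z(G) = ((G - 10) + G)*(-3 + 8) = ((-10 + G) + G)*5 = (-10 + 2*G)*5 = -50 + 10*G)
z(13*(-1)) - 1*(-17876) = (-50 + 10*(13*(-1))) - 1*(-17876) = (-50 + 10*(-13)) + 17876 = (-50 - 130) + 17876 = -180 + 17876 = 17696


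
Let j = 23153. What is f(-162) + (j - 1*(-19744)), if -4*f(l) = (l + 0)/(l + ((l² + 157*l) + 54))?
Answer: 2230647/52 ≈ 42897.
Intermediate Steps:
f(l) = -l/(4*(54 + l² + 158*l)) (f(l) = -(l + 0)/(4*(l + ((l² + 157*l) + 54))) = -l/(4*(l + (54 + l² + 157*l))) = -l/(4*(54 + l² + 158*l)))
f(-162) + (j - 1*(-19744)) = -1*(-162)/(216 + 4*(-162)² + 632*(-162)) + (23153 - 1*(-19744)) = -1*(-162)/(216 + 4*26244 - 102384) + (23153 + 19744) = -1*(-162)/(216 + 104976 - 102384) + 42897 = -1*(-162)/2808 + 42897 = -1*(-162)*1/2808 + 42897 = 3/52 + 42897 = 2230647/52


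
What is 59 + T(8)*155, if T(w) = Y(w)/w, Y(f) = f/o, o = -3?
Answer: 22/3 ≈ 7.3333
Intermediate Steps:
Y(f) = -f/3 (Y(f) = f/(-3) = f*(-1/3) = -f/3)
T(w) = -1/3 (T(w) = (-w/3)/w = -1/3)
59 + T(8)*155 = 59 - 1/3*155 = 59 - 155/3 = 22/3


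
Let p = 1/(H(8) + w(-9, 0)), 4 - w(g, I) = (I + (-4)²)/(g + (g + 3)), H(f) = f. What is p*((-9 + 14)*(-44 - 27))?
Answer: -5325/196 ≈ -27.168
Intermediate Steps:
w(g, I) = 4 - (16 + I)/(3 + 2*g) (w(g, I) = 4 - (I + (-4)²)/(g + (g + 3)) = 4 - (I + 16)/(g + (3 + g)) = 4 - (16 + I)/(3 + 2*g))
p = 15/196 (p = 1/(8 + (-4 - 1*0 + 8*(-9))/(3 + 2*(-9))) = 1/(8 + (-4 + 0 - 72)/(3 - 18)) = 1/(8 - 76/(-15)) = 1/(8 - 1/15*(-76)) = 1/(8 + 76/15) = 1/(196/15) = 15/196 ≈ 0.076531)
p*((-9 + 14)*(-44 - 27)) = 15*((-9 + 14)*(-44 - 27))/196 = 15*(5*(-71))/196 = (15/196)*(-355) = -5325/196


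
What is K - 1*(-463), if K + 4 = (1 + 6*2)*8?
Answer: 563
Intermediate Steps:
K = 100 (K = -4 + (1 + 6*2)*8 = -4 + (1 + 12)*8 = -4 + 13*8 = -4 + 104 = 100)
K - 1*(-463) = 100 - 1*(-463) = 100 + 463 = 563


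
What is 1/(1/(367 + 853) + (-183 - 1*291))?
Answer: -1220/578279 ≈ -0.0021097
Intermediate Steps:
1/(1/(367 + 853) + (-183 - 1*291)) = 1/(1/1220 + (-183 - 291)) = 1/(1/1220 - 474) = 1/(-578279/1220) = -1220/578279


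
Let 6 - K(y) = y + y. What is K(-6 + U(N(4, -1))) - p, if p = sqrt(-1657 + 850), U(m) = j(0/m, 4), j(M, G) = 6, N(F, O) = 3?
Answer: 6 - I*sqrt(807) ≈ 6.0 - 28.408*I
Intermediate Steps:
U(m) = 6
p = I*sqrt(807) (p = sqrt(-807) = I*sqrt(807) ≈ 28.408*I)
K(y) = 6 - 2*y (K(y) = 6 - (y + y) = 6 - 2*y)
K(-6 + U(N(4, -1))) - p = (6 - 2*(-6 + 6)) - I*sqrt(807) = (6 - 2*0) - I*sqrt(807) = (6 + 0) - I*sqrt(807) = 6 - I*sqrt(807)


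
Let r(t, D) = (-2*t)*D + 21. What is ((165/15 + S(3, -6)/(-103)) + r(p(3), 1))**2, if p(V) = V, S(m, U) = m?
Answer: 7155625/10609 ≈ 674.49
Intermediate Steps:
r(t, D) = 21 - 2*D*t (r(t, D) = -2*D*t + 21 = 21 - 2*D*t)
((165/15 + S(3, -6)/(-103)) + r(p(3), 1))**2 = ((165/15 + 3/(-103)) + (21 - 2*1*3))**2 = ((165*(1/15) + 3*(-1/103)) + (21 - 6))**2 = ((11 - 3/103) + 15)**2 = (1130/103 + 15)**2 = (2675/103)**2 = 7155625/10609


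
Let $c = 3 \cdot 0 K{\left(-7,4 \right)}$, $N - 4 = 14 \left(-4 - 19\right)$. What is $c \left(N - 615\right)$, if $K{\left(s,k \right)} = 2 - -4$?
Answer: $0$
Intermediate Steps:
$K{\left(s,k \right)} = 6$ ($K{\left(s,k \right)} = 2 + 4 = 6$)
$N = -318$ ($N = 4 + 14 \left(-4 - 19\right) = 4 + 14 \left(-23\right) = 4 - 322 = -318$)
$c = 0$ ($c = 3 \cdot 0 \cdot 6 = 0 \cdot 6 = 0$)
$c \left(N - 615\right) = 0 \left(-318 - 615\right) = 0 \left(-933\right) = 0$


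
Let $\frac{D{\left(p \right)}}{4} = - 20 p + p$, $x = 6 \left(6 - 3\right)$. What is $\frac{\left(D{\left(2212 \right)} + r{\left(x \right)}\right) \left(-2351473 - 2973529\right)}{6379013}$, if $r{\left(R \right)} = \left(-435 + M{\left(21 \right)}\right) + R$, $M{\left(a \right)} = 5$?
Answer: $\frac{897390637048}{6379013} \approx 1.4068 \cdot 10^{5}$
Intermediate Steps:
$x = 18$ ($x = 6 \cdot 3 = 18$)
$D{\left(p \right)} = - 76 p$ ($D{\left(p \right)} = 4 \left(- 20 p + p\right) = 4 \left(- 19 p\right) = - 76 p$)
$r{\left(R \right)} = -430 + R$ ($r{\left(R \right)} = \left(-435 + 5\right) + R = -430 + R$)
$\frac{\left(D{\left(2212 \right)} + r{\left(x \right)}\right) \left(-2351473 - 2973529\right)}{6379013} = \frac{\left(\left(-76\right) 2212 + \left(-430 + 18\right)\right) \left(-2351473 - 2973529\right)}{6379013} = \left(-168112 - 412\right) \left(-5325002\right) \frac{1}{6379013} = \left(-168524\right) \left(-5325002\right) \frac{1}{6379013} = 897390637048 \cdot \frac{1}{6379013} = \frac{897390637048}{6379013}$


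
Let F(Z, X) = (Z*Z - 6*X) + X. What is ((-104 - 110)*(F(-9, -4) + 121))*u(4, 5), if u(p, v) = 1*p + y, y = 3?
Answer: -332556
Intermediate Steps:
u(p, v) = 3 + p (u(p, v) = 1*p + 3 = p + 3 = 3 + p)
F(Z, X) = Z**2 - 5*X (F(Z, X) = (Z**2 - 6*X) + X = Z**2 - 5*X)
((-104 - 110)*(F(-9, -4) + 121))*u(4, 5) = ((-104 - 110)*(((-9)**2 - 5*(-4)) + 121))*(3 + 4) = -214*((81 + 20) + 121)*7 = -214*(101 + 121)*7 = -214*222*7 = -47508*7 = -332556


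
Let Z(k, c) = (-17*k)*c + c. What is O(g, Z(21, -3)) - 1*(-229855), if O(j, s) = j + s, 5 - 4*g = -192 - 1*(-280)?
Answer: 923609/4 ≈ 2.3090e+5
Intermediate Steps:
g = -83/4 (g = 5/4 - (-192 - 1*(-280))/4 = 5/4 - (-192 + 280)/4 = 5/4 - ¼*88 = 5/4 - 22 = -83/4 ≈ -20.750)
Z(k, c) = c - 17*c*k (Z(k, c) = -17*c*k + c = c - 17*c*k)
O(g, Z(21, -3)) - 1*(-229855) = (-83/4 - 3*(1 - 17*21)) - 1*(-229855) = (-83/4 - 3*(1 - 357)) + 229855 = (-83/4 - 3*(-356)) + 229855 = (-83/4 + 1068) + 229855 = 4189/4 + 229855 = 923609/4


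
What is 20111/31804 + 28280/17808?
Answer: 11228159/5056836 ≈ 2.2204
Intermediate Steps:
20111/31804 + 28280/17808 = 20111*(1/31804) + 28280*(1/17808) = 20111/31804 + 505/318 = 11228159/5056836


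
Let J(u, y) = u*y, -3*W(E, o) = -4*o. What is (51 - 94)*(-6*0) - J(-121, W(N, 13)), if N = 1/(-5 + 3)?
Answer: 6292/3 ≈ 2097.3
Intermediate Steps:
N = -½ (N = 1/(-2) = -½ ≈ -0.50000)
W(E, o) = 4*o/3 (W(E, o) = -(-4)*o/3 = 4*o/3)
(51 - 94)*(-6*0) - J(-121, W(N, 13)) = (51 - 94)*(-6*0) - (-121)*(4/3)*13 = -43*0 - (-121)*52/3 = 0 - 1*(-6292/3) = 0 + 6292/3 = 6292/3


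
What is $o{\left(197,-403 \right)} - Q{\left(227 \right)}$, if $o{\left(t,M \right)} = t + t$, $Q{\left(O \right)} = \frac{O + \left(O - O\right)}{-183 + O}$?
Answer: $\frac{17109}{44} \approx 388.84$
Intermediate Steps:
$Q{\left(O \right)} = \frac{O}{-183 + O}$ ($Q{\left(O \right)} = \frac{O + 0}{-183 + O} = \frac{O}{-183 + O}$)
$o{\left(t,M \right)} = 2 t$
$o{\left(197,-403 \right)} - Q{\left(227 \right)} = 2 \cdot 197 - \frac{227}{-183 + 227} = 394 - \frac{227}{44} = \frac{17109}{44}$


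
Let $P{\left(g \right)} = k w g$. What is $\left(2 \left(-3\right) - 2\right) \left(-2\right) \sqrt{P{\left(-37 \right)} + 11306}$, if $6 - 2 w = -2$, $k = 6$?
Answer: $16 \sqrt{10418} \approx 1633.1$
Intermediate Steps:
$w = 4$ ($w = 3 - -1 = 3 + 1 = 4$)
$P{\left(g \right)} = 24 g$ ($P{\left(g \right)} = 6 \cdot 4 g = 24 g$)
$\left(2 \left(-3\right) - 2\right) \left(-2\right) \sqrt{P{\left(-37 \right)} + 11306} = \left(2 \left(-3\right) - 2\right) \left(-2\right) \sqrt{24 \left(-37\right) + 11306} = \left(-6 - 2\right) \left(-2\right) \sqrt{-888 + 11306} = \left(-8\right) \left(-2\right) \sqrt{10418} = 16 \sqrt{10418}$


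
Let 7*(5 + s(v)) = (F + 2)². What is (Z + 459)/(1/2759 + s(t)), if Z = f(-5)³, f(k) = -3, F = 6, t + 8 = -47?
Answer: 4171608/40009 ≈ 104.27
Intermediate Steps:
t = -55 (t = -8 - 47 = -55)
s(v) = 29/7 (s(v) = -5 + (6 + 2)²/7 = -5 + (⅐)*8² = -5 + (⅐)*64 = -5 + 64/7 = 29/7)
Z = -27 (Z = (-3)³ = -27)
(Z + 459)/(1/2759 + s(t)) = (-27 + 459)/(1/2759 + 29/7) = 432/(1/2759 + 29/7) = 432/(80018/19313) = 432*(19313/80018) = 4171608/40009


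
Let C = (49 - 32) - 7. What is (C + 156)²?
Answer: 27556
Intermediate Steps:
C = 10 (C = 17 - 7 = 10)
(C + 156)² = (10 + 156)² = 166² = 27556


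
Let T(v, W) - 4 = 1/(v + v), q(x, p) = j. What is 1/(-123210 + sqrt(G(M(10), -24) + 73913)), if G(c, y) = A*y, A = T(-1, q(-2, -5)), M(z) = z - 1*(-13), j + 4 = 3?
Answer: -123210/15180630271 - sqrt(73829)/15180630271 ≈ -8.1342e-6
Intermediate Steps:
j = -1 (j = -4 + 3 = -1)
M(z) = 13 + z (M(z) = z + 13 = 13 + z)
q(x, p) = -1
T(v, W) = 4 + 1/(2*v) (T(v, W) = 4 + 1/(v + v) = 4 + 1/(2*v))
A = 7/2 (A = 4 + (1/2)/(-1) = 4 + (1/2)*(-1) = 4 - 1/2 = 7/2 ≈ 3.5000)
G(c, y) = 7*y/2
1/(-123210 + sqrt(G(M(10), -24) + 73913)) = 1/(-123210 + sqrt((7/2)*(-24) + 73913)) = 1/(-123210 + sqrt(-84 + 73913)) = 1/(-123210 + sqrt(73829))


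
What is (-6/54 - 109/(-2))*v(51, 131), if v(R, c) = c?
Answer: 128249/18 ≈ 7124.9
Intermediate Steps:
(-6/54 - 109/(-2))*v(51, 131) = (-6/54 - 109/(-2))*131 = (-6*1/54 - 109*(-½))*131 = (-⅑ + 109/2)*131 = (979/18)*131 = 128249/18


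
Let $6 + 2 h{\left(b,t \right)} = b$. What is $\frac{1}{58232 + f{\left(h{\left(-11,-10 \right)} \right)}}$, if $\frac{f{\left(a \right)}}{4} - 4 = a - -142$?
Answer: $\frac{1}{58782} \approx 1.7012 \cdot 10^{-5}$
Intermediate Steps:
$h{\left(b,t \right)} = -3 + \frac{b}{2}$
$f{\left(a \right)} = 584 + 4 a$ ($f{\left(a \right)} = 16 + 4 \left(a - -142\right) = 16 + 4 \left(a + 142\right) = 16 + 4 \left(142 + a\right) = 16 + \left(568 + 4 a\right) = 584 + 4 a$)
$\frac{1}{58232 + f{\left(h{\left(-11,-10 \right)} \right)}} = \frac{1}{58232 + \left(584 + 4 \left(-3 + \frac{1}{2} \left(-11\right)\right)\right)} = \frac{1}{58232 + \left(584 + 4 \left(-3 - \frac{11}{2}\right)\right)} = \frac{1}{58232 + \left(584 + 4 \left(- \frac{17}{2}\right)\right)} = \frac{1}{58232 + \left(584 - 34\right)} = \frac{1}{58232 + 550} = \frac{1}{58782}$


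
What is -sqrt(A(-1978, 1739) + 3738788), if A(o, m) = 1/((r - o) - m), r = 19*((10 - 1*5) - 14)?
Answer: -sqrt(4322038945)/34 ≈ -1933.6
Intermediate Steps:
r = -171 (r = 19*((10 - 5) - 14) = 19*(5 - 14) = 19*(-9) = -171)
A(o, m) = 1/(-171 - m - o) (A(o, m) = 1/((-171 - o) - m) = 1/(-171 - m - o))
-sqrt(A(-1978, 1739) + 3738788) = -sqrt(-1/(171 + 1739 - 1978) + 3738788) = -sqrt(-1/(-68) + 3738788) = -sqrt(-1*(-1/68) + 3738788) = -sqrt(1/68 + 3738788) = -sqrt(254237585/68) = -sqrt(4322038945)/34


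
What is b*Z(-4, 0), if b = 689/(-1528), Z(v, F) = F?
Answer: 0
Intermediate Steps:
b = -689/1528 (b = 689*(-1/1528) = -689/1528 ≈ -0.45092)
b*Z(-4, 0) = -689/1528*0 = 0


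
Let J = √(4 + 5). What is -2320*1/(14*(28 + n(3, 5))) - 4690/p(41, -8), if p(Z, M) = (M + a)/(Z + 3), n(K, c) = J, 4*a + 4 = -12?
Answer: 11191550/651 ≈ 17191.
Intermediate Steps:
a = -4 (a = -1 + (¼)*(-12) = -1 - 3 = -4)
J = 3 (J = √9 = 3)
n(K, c) = 3
p(Z, M) = (-4 + M)/(3 + Z) (p(Z, M) = (M - 4)/(Z + 3) = (-4 + M)/(3 + Z))
-2320*1/(14*(28 + n(3, 5))) - 4690/p(41, -8) = -2320*1/(14*(28 + 3)) - 4690*(3 + 41)/(-4 - 8) = -2320/(14*31) - 4690/(-12/44) = -2320/434 - 4690/((1/44)*(-12)) = -2320*1/434 - 4690/(-3/11) = -1160/217 - 4690*(-11/3) = -1160/217 + 51590/3 = 11191550/651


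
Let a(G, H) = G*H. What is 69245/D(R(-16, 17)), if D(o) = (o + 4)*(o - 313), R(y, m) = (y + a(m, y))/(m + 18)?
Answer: 84825125/1663964 ≈ 50.978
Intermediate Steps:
R(y, m) = (y + m*y)/(18 + m) (R(y, m) = (y + m*y)/(m + 18) = (y + m*y)/(18 + m))
D(o) = (-313 + o)*(4 + o) (D(o) = (4 + o)*(-313 + o) = (-313 + o)*(4 + o))
69245/D(R(-16, 17)) = 69245/(-1252 + (-16*(1 + 17)/(18 + 17))² - (-4944)*(1 + 17)/(18 + 17)) = 69245/(-1252 + (-16*18/35)² - (-4944)*18/35) = 69245/(-1252 + (-16*1/35*18)² - (-4944)*18/35) = 69245/(-1252 + (-288/35)² - 309*(-288/35)) = 69245/(-1252 + 82944/1225 + 88992/35) = 69245/(1663964/1225) = 69245*(1225/1663964) = 84825125/1663964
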